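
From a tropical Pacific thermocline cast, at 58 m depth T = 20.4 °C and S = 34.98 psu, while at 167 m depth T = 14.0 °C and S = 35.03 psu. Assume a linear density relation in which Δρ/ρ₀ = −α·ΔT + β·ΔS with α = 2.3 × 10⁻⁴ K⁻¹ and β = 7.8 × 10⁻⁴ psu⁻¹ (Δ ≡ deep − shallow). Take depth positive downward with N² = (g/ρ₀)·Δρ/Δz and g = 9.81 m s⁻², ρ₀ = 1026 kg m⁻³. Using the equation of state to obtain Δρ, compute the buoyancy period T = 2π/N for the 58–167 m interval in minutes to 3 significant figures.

8.98 min

ΔT = -6.4 K, ΔS = +0.05 psu (deep − shallow).
Δρ/ρ₀ = −αΔT + βΔS = 1.472 × 10⁻³ + 3.90 × 10⁻⁵ = 1.511 × 10⁻³, so Δρ ≈ 1.550 kg m⁻³.
N² = (g/ρ₀)·Δρ/Δz = g·(Δρ/ρ₀)/Δz = 9.81 × 1.511 × 10⁻³ / 109 = 1.3599 × 10⁻⁴ s⁻².
N = √(1.3599 × 10⁻⁴) = 0.011661 rad s⁻¹ → T = 2π/N = 538.82 s = 8.9803 min ≈ 8.98 min.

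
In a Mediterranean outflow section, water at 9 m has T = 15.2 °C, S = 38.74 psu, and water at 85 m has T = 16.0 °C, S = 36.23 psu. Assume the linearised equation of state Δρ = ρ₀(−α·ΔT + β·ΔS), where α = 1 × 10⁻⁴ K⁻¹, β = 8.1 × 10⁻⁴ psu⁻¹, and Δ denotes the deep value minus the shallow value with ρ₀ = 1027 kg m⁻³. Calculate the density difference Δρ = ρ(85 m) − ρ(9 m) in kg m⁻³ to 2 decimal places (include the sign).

-2.17 kg m⁻³

ΔT = +0.8 K, ΔS = -2.51 psu (deep − shallow).
Δρ/ρ₀ = −(1 × 10⁻⁴)(+0.8) + (8.1 × 10⁻⁴)(-2.51) = -2.1131 × 10⁻³.
Δρ = 1027 × (-2.1131 × 10⁻³) = -2.17 kg m⁻³.
Negative Δρ: lighter below, statically unstable.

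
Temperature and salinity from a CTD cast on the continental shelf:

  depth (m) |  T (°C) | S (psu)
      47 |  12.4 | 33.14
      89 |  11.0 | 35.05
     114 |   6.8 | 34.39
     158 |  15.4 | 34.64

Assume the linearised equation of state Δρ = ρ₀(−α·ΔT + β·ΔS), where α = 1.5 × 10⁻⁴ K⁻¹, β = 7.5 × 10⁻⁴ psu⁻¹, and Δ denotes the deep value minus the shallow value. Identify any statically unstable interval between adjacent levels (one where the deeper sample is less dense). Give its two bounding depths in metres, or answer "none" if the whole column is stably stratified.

114–158 m

Evaluate Δρ/ρ₀ = −αΔT + βΔS across each adjacent pair:
  47–89 m: −αΔT+βΔS = −(1.5 × 10⁻⁴)(-1.4)+(7.5 × 10⁻⁴)(+1.91) = 1.6 × 10⁻³ → stable
  89–114 m: −αΔT+βΔS = −(1.5 × 10⁻⁴)(-4.2)+(7.5 × 10⁻⁴)(-0.66) = 1.3 × 10⁻⁴ → stable
  114–158 m: −αΔT+βΔS = −(1.5 × 10⁻⁴)(+8.6)+(7.5 × 10⁻⁴)(+0.25) = -1.1 × 10⁻³ → UNSTABLE
The 114–158 m interval has Δρ < 0: lighter water underlies denser water.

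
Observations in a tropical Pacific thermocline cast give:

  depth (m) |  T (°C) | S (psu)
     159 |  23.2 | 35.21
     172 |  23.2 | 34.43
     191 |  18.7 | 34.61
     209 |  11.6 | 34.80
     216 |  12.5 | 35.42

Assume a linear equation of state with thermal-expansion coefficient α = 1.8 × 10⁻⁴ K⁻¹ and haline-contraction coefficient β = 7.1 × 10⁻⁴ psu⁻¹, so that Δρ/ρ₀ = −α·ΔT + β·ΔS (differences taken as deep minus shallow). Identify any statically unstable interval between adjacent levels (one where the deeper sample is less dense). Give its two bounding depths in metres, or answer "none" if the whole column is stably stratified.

159–172 m

Evaluate Δρ/ρ₀ = −αΔT + βΔS across each adjacent pair:
  159–172 m: −αΔT+βΔS = −(1.8 × 10⁻⁴)(+0.0)+(7.1 × 10⁻⁴)(-0.78) = -5.5 × 10⁻⁴ → UNSTABLE
  172–191 m: −αΔT+βΔS = −(1.8 × 10⁻⁴)(-4.5)+(7.1 × 10⁻⁴)(+0.18) = 9.4 × 10⁻⁴ → stable
  191–209 m: −αΔT+βΔS = −(1.8 × 10⁻⁴)(-7.1)+(7.1 × 10⁻⁴)(+0.19) = 1.4 × 10⁻³ → stable
  209–216 m: −αΔT+βΔS = −(1.8 × 10⁻⁴)(+0.9)+(7.1 × 10⁻⁴)(+0.62) = 2.8 × 10⁻⁴ → stable
The 159–172 m interval has Δρ < 0: lighter water underlies denser water.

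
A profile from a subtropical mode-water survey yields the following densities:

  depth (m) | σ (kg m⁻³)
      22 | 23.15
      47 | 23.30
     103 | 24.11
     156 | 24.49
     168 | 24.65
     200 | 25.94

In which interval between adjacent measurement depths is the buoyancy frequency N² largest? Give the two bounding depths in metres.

168–200 m

Compute the density gradient over each adjacent pair:
  22–47 m: Δρ/Δz = 0.15/25 = 6.0 × 10⁻³ kg m⁻⁴
  47–103 m: Δρ/Δz = 0.81/56 = 0.014 kg m⁻⁴
  103–156 m: Δρ/Δz = 0.38/53 = 7.2 × 10⁻³ kg m⁻⁴
  156–168 m: Δρ/Δz = 0.16/12 = 0.013 kg m⁻⁴
  168–200 m: Δρ/Δz = 1.29/32 = 0.040 kg m⁻⁴
The largest gradient is in the 168–200 m interval — the pycnocline.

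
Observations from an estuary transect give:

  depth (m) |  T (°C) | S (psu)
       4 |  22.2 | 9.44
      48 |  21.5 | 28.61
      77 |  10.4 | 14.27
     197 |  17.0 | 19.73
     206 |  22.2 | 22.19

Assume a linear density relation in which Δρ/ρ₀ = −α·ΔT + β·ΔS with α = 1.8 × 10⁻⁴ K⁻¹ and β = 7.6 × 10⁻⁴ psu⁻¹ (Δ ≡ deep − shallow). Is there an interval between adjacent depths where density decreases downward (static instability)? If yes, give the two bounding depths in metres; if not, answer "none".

Evaluate Δρ/ρ₀ = −αΔT + βΔS across each adjacent pair:
  4–48 m: −αΔT+βΔS = −(1.8 × 10⁻⁴)(-0.7)+(7.6 × 10⁻⁴)(+19.17) = 0.015 → stable
  48–77 m: −αΔT+βΔS = −(1.8 × 10⁻⁴)(-11.1)+(7.6 × 10⁻⁴)(-14.34) = -8.9 × 10⁻³ → UNSTABLE
  77–197 m: −αΔT+βΔS = −(1.8 × 10⁻⁴)(+6.6)+(7.6 × 10⁻⁴)(+5.46) = 3.0 × 10⁻³ → stable
  197–206 m: −αΔT+βΔS = −(1.8 × 10⁻⁴)(+5.2)+(7.6 × 10⁻⁴)(+2.46) = 9.3 × 10⁻⁴ → stable
The 48–77 m interval has Δρ < 0: lighter water underlies denser water.

48–77 m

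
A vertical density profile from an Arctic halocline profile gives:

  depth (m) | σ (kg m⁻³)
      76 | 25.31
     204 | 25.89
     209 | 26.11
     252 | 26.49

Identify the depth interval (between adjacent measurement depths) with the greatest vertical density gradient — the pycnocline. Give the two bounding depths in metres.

Compute the density gradient over each adjacent pair:
  76–204 m: Δρ/Δz = 0.58/128 = 4.5 × 10⁻³ kg m⁻⁴
  204–209 m: Δρ/Δz = 0.22/5 = 0.044 kg m⁻⁴
  209–252 m: Δρ/Δz = 0.38/43 = 8.8 × 10⁻³ kg m⁻⁴
The largest gradient is in the 204–209 m interval — the pycnocline.

204–209 m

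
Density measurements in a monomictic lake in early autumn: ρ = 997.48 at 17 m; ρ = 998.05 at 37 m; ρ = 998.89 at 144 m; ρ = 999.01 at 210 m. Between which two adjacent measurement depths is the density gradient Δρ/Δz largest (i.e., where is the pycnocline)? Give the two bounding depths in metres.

17–37 m

Compute the density gradient over each adjacent pair:
  17–37 m: Δρ/Δz = 0.57/20 = 0.028 kg m⁻⁴
  37–144 m: Δρ/Δz = 0.84/107 = 7.9 × 10⁻³ kg m⁻⁴
  144–210 m: Δρ/Δz = 0.12/66 = 1.8 × 10⁻³ kg m⁻⁴
The largest gradient is in the 17–37 m interval — the pycnocline.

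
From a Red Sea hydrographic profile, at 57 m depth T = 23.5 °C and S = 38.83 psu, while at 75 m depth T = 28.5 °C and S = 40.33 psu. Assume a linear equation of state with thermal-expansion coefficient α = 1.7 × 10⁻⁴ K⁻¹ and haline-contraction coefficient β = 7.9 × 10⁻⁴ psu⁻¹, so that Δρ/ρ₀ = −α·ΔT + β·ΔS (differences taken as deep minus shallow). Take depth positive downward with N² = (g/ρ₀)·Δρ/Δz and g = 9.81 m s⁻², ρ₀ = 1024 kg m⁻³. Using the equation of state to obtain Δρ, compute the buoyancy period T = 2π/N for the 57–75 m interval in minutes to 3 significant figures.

7.75 min

ΔT = +5.0 K, ΔS = +1.50 psu (deep − shallow).
Δρ/ρ₀ = −αΔT + βΔS = -8.50 × 10⁻⁴ + 1.185 × 10⁻³ = 3.35 × 10⁻⁴, so Δρ ≈ 0.3430 kg m⁻³.
N² = (g/ρ₀)·Δρ/Δz = g·(Δρ/ρ₀)/Δz = 9.81 × 3.35 × 10⁻⁴ / 18 = 1.8258 × 10⁻⁴ s⁻².
N = √(1.8258 × 10⁻⁴) = 0.013512 rad s⁻¹ → T = 2π/N = 465.01 s = 7.7502 min ≈ 7.75 min.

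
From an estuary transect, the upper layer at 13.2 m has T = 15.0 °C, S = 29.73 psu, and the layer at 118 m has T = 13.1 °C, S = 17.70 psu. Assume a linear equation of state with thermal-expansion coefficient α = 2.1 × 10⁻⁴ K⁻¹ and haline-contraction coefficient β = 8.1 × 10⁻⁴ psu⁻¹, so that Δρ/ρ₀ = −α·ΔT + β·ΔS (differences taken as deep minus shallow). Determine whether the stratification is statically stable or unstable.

ΔT = 13.1 − 15.0 = -1.9 K and ΔS = 17.70 − 29.73 = -12.03 psu (deep − shallow).
−αΔT = 3.99 × 10⁻⁴; βΔS = -9.7443 × 10⁻³; sum Δρ/ρ₀ = -9.3453 × 10⁻³.
Δρ/ρ₀ < 0, so Δρ < 0: deeper water is lighter → statically unstable; the column would overturn.

unstable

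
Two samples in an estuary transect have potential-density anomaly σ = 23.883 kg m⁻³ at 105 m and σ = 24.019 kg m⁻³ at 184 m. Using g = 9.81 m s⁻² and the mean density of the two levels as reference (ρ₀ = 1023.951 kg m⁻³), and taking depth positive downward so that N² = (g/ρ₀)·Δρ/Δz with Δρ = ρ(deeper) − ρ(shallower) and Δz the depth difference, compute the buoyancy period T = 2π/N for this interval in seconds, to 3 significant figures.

1.55 × 10³ s

Δρ = 1024.019 − 1023.883 = 0.136 kg m⁻³ over Δz = 184 − 105 = 79 m.
N² = (9.81/1023.951) × (0.136/79) = 1.6493 × 10⁻⁵ s⁻².
N = √(1.6493 × 10⁻⁵) = 4.0612 × 10⁻³ rad s⁻¹, so T = 2π/N = 1.5471 × 10³ s ≈ 1.55 × 10³ s.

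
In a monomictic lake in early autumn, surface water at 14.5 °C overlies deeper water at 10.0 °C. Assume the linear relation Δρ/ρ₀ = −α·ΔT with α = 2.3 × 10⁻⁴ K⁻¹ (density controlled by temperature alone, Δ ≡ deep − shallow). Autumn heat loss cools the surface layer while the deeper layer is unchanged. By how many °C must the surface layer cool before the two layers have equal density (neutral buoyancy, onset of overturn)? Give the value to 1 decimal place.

4.5 °C

With temperature the only control, equal density requires T_surf′ = T_deep.
T_surf′ = 10.0 °C.
Cooling required: 14.5 − 10.0 = 4.5 °C.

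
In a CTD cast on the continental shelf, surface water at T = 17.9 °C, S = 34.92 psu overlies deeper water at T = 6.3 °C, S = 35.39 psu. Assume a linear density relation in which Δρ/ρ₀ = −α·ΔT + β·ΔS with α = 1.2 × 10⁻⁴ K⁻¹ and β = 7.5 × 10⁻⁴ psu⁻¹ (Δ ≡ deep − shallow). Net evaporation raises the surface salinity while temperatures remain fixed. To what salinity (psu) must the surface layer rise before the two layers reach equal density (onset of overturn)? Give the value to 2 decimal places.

Neutral buoyancy requires −α(T_deep − T_surf) + β(S_deep − S_surf′) = 0.
S_surf′ = S_deep − (α/β)·ΔT = 35.39 − (1.2 × 10⁻⁴/7.5 × 10⁻⁴)·(-11.6) = 37.2460 psu.
Increase required: 37.2460 − 34.92 = 2.3260 psu.

37.25 psu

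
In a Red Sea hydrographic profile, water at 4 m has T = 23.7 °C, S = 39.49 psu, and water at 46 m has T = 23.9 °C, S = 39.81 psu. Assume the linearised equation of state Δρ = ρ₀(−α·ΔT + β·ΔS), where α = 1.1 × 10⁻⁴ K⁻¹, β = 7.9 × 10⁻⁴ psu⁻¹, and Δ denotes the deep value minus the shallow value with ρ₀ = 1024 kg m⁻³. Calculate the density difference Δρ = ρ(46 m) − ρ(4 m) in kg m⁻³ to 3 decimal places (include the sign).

ΔT = +0.2 K, ΔS = +0.32 psu (deep − shallow).
Δρ/ρ₀ = −(1.1 × 10⁻⁴)(+0.2) + (7.9 × 10⁻⁴)(+0.32) = 2.308 × 10⁻⁴.
Δρ = 1024 × (2.308 × 10⁻⁴) = +0.236 kg m⁻³.
Positive Δρ: denser below, stable.

+0.236 kg m⁻³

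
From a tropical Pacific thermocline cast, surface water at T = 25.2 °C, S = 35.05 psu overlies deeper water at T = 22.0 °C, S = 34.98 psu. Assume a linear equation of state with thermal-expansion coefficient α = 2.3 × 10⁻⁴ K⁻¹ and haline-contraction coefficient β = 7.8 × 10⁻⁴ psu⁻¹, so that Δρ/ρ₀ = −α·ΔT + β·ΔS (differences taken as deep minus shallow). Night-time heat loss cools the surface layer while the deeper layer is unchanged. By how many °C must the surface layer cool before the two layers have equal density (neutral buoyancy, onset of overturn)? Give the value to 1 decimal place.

Neutral buoyancy requires Δρ = 0, i.e. −α(T_deep − T_surf′) + β(S_deep − S_surf) = 0.
T_surf′ = T_deep − (β/α)·ΔS = 22.0 − (7.8 × 10⁻⁴/2.3 × 10⁻⁴)·(-0.07) = 22.237 °C.
Cooling required: 25.2 − (22.237) = 2.963 °C.

3.0 °C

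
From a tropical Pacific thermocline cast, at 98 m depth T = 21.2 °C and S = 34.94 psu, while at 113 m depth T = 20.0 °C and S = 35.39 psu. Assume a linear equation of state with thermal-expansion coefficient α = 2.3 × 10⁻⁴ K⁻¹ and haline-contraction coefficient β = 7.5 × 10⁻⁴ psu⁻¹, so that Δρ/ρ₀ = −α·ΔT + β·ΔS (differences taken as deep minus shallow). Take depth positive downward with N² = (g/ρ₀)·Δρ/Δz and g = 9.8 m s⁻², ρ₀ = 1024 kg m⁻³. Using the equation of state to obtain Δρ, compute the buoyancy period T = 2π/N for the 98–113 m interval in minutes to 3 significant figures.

ΔT = -1.2 K, ΔS = +0.45 psu (deep − shallow).
Δρ/ρ₀ = −αΔT + βΔS = 2.76 × 10⁻⁴ + 3.375 × 10⁻⁴ = 6.135 × 10⁻⁴, so Δρ ≈ 0.6282 kg m⁻³.
N² = (g/ρ₀)·Δρ/Δz = g·(Δρ/ρ₀)/Δz = 9.8 × 6.135 × 10⁻⁴ / 15 = 4.0082 × 10⁻⁴ s⁻².
N = √(4.0082 × 10⁻⁴) = 0.020020 rad s⁻¹ → T = 2π/N = 313.85 s = 5.2308 min ≈ 5.23 min.

5.23 min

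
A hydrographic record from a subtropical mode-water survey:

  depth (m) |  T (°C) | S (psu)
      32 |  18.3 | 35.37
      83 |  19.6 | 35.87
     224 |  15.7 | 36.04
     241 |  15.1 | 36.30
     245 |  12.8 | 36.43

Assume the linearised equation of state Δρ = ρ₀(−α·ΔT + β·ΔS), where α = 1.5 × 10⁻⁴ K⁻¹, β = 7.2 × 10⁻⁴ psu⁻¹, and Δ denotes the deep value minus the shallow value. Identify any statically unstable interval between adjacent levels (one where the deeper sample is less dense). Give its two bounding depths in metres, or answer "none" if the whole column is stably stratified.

none

Evaluate Δρ/ρ₀ = −αΔT + βΔS across each adjacent pair:
  32–83 m: −αΔT+βΔS = −(1.5 × 10⁻⁴)(+1.3)+(7.2 × 10⁻⁴)(+0.50) = 1.7 × 10⁻⁴ → stable
  83–224 m: −αΔT+βΔS = −(1.5 × 10⁻⁴)(-3.9)+(7.2 × 10⁻⁴)(+0.17) = 7.1 × 10⁻⁴ → stable
  224–241 m: −αΔT+βΔS = −(1.5 × 10⁻⁴)(-0.6)+(7.2 × 10⁻⁴)(+0.26) = 2.8 × 10⁻⁴ → stable
  241–245 m: −αΔT+βΔS = −(1.5 × 10⁻⁴)(-2.3)+(7.2 × 10⁻⁴)(+0.13) = 4.4 × 10⁻⁴ → stable
Every interval has Δρ > 0: the column is stably stratified throughout.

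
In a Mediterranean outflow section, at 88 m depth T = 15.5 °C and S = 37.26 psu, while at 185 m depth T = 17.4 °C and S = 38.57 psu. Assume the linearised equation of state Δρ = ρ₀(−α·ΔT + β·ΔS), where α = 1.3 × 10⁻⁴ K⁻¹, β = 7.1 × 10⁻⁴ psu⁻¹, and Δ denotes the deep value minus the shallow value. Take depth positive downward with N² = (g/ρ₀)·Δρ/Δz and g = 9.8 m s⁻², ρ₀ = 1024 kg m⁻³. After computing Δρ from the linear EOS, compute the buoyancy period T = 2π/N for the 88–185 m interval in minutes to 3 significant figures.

ΔT = +1.9 K, ΔS = +1.31 psu (deep − shallow).
Δρ/ρ₀ = −αΔT + βΔS = -2.47 × 10⁻⁴ + 9.301 × 10⁻⁴ = 6.831 × 10⁻⁴, so Δρ ≈ 0.6995 kg m⁻³.
N² = (g/ρ₀)·Δρ/Δz = g·(Δρ/ρ₀)/Δz = 9.8 × 6.831 × 10⁻⁴ / 97 = 6.9014 × 10⁻⁵ s⁻².
N = √(6.9014 × 10⁻⁵) = 8.3075 × 10⁻³ rad s⁻¹ → T = 2π/N = 756.33 s = 12.606 min ≈ 12.6 min.

12.6 min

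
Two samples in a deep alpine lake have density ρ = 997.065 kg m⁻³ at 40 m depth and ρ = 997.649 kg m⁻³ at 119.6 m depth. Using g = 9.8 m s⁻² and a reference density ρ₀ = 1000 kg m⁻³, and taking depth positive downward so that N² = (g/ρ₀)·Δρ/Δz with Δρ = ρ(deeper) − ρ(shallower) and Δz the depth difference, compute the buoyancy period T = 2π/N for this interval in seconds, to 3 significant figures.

741 s

Δρ = 997.649 − 997.065 = 0.584 kg m⁻³ over Δz = 119.6 − 40 = 79.6 m.
N² = (9.8/1000) × (0.584/79.6) = 7.1899 × 10⁻⁵ s⁻².
N = √(7.1899 × 10⁻⁵) = 8.4793 × 10⁻³ rad s⁻¹, so T = 2π/N = 741.00 s ≈ 741 s.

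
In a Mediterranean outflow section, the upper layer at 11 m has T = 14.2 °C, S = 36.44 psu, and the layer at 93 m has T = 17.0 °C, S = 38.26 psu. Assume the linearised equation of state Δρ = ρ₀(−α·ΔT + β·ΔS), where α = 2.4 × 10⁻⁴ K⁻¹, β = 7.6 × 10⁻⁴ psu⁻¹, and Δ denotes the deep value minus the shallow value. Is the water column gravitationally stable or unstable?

ΔT = 17.0 − 14.2 = +2.8 K and ΔS = 38.26 − 36.44 = +1.82 psu (deep − shallow).
−αΔT = -6.72 × 10⁻⁴; βΔS = 1.3832 × 10⁻³; sum Δρ/ρ₀ = 7.112 × 10⁻⁴.
Δρ/ρ₀ > 0, so Δρ > 0: deeper water is denser → statically stable.

stable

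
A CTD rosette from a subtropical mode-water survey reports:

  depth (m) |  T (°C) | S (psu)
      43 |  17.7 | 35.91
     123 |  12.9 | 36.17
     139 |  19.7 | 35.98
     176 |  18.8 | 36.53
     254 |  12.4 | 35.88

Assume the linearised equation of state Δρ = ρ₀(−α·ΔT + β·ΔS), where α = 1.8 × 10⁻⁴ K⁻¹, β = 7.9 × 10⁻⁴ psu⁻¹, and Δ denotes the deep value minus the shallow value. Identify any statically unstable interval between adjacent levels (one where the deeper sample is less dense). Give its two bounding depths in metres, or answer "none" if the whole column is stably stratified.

123–139 m

Evaluate Δρ/ρ₀ = −αΔT + βΔS across each adjacent pair:
  43–123 m: −αΔT+βΔS = −(1.8 × 10⁻⁴)(-4.8)+(7.9 × 10⁻⁴)(+0.26) = 1.1 × 10⁻³ → stable
  123–139 m: −αΔT+βΔS = −(1.8 × 10⁻⁴)(+6.8)+(7.9 × 10⁻⁴)(-0.19) = -1.4 × 10⁻³ → UNSTABLE
  139–176 m: −αΔT+βΔS = −(1.8 × 10⁻⁴)(-0.9)+(7.9 × 10⁻⁴)(+0.55) = 6.0 × 10⁻⁴ → stable
  176–254 m: −αΔT+βΔS = −(1.8 × 10⁻⁴)(-6.4)+(7.9 × 10⁻⁴)(-0.65) = 6.4 × 10⁻⁴ → stable
The 123–139 m interval has Δρ < 0: lighter water underlies denser water.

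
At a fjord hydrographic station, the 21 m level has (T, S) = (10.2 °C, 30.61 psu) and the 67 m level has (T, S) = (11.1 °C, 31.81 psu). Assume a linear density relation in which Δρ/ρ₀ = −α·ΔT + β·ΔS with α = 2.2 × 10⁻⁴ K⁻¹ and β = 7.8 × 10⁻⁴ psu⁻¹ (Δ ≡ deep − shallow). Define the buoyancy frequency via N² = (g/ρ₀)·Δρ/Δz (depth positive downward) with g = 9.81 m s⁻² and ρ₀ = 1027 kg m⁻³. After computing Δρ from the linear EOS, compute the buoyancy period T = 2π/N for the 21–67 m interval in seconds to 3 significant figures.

501 s

ΔT = +0.9 K, ΔS = +1.20 psu (deep − shallow).
Δρ/ρ₀ = −αΔT + βΔS = -1.98 × 10⁻⁴ + 9.36 × 10⁻⁴ = 7.38 × 10⁻⁴, so Δρ ≈ 0.7579 kg m⁻³.
N² = (g/ρ₀)·Δρ/Δz = g·(Δρ/ρ₀)/Δz = 9.81 × 7.38 × 10⁻⁴ / 46 = 1.5739 × 10⁻⁴ s⁻².
N = √(1.5739 × 10⁻⁴) = 0.012546 rad s⁻¹ → T = 2π/N = 500.81 s ≈ 501 s.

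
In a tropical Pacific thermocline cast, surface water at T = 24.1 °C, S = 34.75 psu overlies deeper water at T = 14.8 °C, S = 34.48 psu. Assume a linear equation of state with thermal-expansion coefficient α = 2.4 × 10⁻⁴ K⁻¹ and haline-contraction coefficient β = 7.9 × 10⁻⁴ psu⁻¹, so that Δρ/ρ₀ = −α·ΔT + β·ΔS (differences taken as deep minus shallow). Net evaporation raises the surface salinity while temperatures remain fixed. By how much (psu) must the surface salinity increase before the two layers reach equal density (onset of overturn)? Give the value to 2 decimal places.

Neutral buoyancy requires −α(T_deep − T_surf) + β(S_deep − S_surf′) = 0.
S_surf′ = S_deep − (α/β)·ΔT = 34.48 − (2.4 × 10⁻⁴/7.9 × 10⁻⁴)·(-9.3) = 37.3053 psu.
Increase required: 37.3053 − 34.75 = 2.5553 psu.

2.56 psu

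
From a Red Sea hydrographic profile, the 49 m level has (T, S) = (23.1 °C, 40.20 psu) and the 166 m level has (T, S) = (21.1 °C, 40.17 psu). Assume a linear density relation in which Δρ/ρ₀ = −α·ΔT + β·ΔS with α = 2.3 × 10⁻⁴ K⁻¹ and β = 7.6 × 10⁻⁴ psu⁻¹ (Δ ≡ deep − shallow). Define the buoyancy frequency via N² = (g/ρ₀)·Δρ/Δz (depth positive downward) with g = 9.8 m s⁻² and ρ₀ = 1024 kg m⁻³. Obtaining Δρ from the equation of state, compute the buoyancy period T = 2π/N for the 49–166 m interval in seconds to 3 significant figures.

1.04 × 10³ s

ΔT = -2.0 K, ΔS = -0.03 psu (deep − shallow).
Δρ/ρ₀ = −αΔT + βΔS = 4.60 × 10⁻⁴ − 2.28 × 10⁻⁵ = 4.372 × 10⁻⁴, so Δρ ≈ 0.4477 kg m⁻³.
N² = (g/ρ₀)·Δρ/Δz = g·(Δρ/ρ₀)/Δz = 9.8 × 4.372 × 10⁻⁴ / 117 = 3.6620 × 10⁻⁵ s⁻².
N = √(3.6620 × 10⁻⁵) = 6.0514 × 10⁻³ rad s⁻¹ → T = 2π/N = 1.0383 × 10³ s ≈ 1.04 × 10³ s.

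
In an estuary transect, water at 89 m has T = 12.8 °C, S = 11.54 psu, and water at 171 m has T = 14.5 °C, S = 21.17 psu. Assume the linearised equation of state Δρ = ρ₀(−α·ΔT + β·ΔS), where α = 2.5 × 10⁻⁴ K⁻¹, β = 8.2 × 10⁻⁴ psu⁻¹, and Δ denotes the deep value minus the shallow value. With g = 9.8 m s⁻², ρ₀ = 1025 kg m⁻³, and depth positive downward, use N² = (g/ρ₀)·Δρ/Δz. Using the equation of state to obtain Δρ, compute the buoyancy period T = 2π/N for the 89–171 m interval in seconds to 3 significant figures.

ΔT = +1.7 K, ΔS = +9.63 psu (deep − shallow).
Δρ/ρ₀ = −αΔT + βΔS = -4.25 × 10⁻⁴ + 7.8966 × 10⁻³ = 7.4716 × 10⁻³, so Δρ ≈ 7.658 kg m⁻³.
N² = (g/ρ₀)·Δρ/Δz = g·(Δρ/ρ₀)/Δz = 9.8 × 7.4716 × 10⁻³ / 82 = 8.9295 × 10⁻⁴ s⁻².
N = √(8.9295 × 10⁻⁴) = 0.029882 rad s⁻¹ → T = 2π/N = 210.27 s ≈ 210 s.

210 s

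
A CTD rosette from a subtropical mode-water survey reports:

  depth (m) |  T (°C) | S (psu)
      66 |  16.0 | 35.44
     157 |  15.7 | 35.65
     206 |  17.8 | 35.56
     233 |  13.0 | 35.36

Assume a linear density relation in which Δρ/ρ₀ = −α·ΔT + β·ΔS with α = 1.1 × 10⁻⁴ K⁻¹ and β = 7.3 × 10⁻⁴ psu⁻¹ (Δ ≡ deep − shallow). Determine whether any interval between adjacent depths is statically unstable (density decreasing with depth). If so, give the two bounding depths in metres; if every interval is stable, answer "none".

Evaluate Δρ/ρ₀ = −αΔT + βΔS across each adjacent pair:
  66–157 m: −αΔT+βΔS = −(1.1 × 10⁻⁴)(-0.3)+(7.3 × 10⁻⁴)(+0.21) = 1.9 × 10⁻⁴ → stable
  157–206 m: −αΔT+βΔS = −(1.1 × 10⁻⁴)(+2.1)+(7.3 × 10⁻⁴)(-0.09) = -3.0 × 10⁻⁴ → UNSTABLE
  206–233 m: −αΔT+βΔS = −(1.1 × 10⁻⁴)(-4.8)+(7.3 × 10⁻⁴)(-0.20) = 3.8 × 10⁻⁴ → stable
The 157–206 m interval has Δρ < 0: lighter water underlies denser water.

157–206 m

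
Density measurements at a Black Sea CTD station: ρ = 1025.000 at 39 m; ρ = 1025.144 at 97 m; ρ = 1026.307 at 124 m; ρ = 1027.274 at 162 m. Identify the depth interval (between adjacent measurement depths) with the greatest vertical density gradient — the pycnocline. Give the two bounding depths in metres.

97–124 m

Compute the density gradient over each adjacent pair:
  39–97 m: Δρ/Δz = 0.144/58 = 2.5 × 10⁻³ kg m⁻⁴
  97–124 m: Δρ/Δz = 1.163/27 = 0.043 kg m⁻⁴
  124–162 m: Δρ/Δz = 0.967/38 = 0.025 kg m⁻⁴
The largest gradient is in the 97–124 m interval — the pycnocline.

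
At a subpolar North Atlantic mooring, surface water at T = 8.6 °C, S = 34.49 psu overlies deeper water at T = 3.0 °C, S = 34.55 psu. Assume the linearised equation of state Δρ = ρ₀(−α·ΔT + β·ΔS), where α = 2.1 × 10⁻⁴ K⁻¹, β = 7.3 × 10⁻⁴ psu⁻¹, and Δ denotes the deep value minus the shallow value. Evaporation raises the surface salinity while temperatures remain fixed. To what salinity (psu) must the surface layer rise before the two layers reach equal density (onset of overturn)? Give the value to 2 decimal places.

Neutral buoyancy requires −α(T_deep − T_surf) + β(S_deep − S_surf′) = 0.
S_surf′ = S_deep − (α/β)·ΔT = 34.55 − (2.1 × 10⁻⁴/7.3 × 10⁻⁴)·(-5.6) = 36.1610 psu.
Increase required: 36.1610 − 34.49 = 1.6710 psu.

36.16 psu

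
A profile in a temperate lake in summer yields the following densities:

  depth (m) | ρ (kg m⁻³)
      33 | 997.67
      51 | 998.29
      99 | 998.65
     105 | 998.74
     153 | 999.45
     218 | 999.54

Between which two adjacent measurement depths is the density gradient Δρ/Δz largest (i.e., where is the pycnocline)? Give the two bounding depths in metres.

Compute the density gradient over each adjacent pair:
  33–51 m: Δρ/Δz = 0.62/18 = 0.034 kg m⁻⁴
  51–99 m: Δρ/Δz = 0.36/48 = 7.5 × 10⁻³ kg m⁻⁴
  99–105 m: Δρ/Δz = 0.09/6 = 0.015 kg m⁻⁴
  105–153 m: Δρ/Δz = 0.71/48 = 0.015 kg m⁻⁴
  153–218 m: Δρ/Δz = 0.09/65 = 1.4 × 10⁻³ kg m⁻⁴
The largest gradient is in the 33–51 m interval — the pycnocline.

33–51 m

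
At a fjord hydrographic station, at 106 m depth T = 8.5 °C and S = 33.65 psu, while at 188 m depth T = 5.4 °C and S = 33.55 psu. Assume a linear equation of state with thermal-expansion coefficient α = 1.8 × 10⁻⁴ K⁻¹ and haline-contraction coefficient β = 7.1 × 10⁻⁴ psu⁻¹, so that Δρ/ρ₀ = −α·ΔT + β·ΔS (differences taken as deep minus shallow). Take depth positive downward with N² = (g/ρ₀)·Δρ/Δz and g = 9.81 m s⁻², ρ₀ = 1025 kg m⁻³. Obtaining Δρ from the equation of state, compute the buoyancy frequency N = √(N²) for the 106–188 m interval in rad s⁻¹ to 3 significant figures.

7.63 × 10⁻³ rad s⁻¹

ΔT = -3.1 K, ΔS = -0.10 psu (deep − shallow).
Δρ/ρ₀ = −αΔT + βΔS = 5.58 × 10⁻⁴ − 7.10 × 10⁻⁵ = 4.87 × 10⁻⁴, so Δρ ≈ 0.4992 kg m⁻³.
N² = (g/ρ₀)·Δρ/Δz = g·(Δρ/ρ₀)/Δz = 9.81 × 4.87 × 10⁻⁴ / 82 = 5.8262 × 10⁻⁵ s⁻².
N = √(5.8262 × 10⁻⁵) = 7.6330 × 10⁻³ rad s⁻¹ ≈ 7.63 × 10⁻³ rad s⁻¹.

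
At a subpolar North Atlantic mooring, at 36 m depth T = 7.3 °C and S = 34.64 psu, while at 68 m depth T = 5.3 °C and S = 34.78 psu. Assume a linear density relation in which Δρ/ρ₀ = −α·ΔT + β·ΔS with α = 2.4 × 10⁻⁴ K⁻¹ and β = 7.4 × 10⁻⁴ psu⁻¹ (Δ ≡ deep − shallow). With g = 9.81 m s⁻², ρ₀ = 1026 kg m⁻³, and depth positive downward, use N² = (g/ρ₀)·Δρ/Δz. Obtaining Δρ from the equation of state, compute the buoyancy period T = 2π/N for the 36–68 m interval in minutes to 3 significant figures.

7.83 min

ΔT = -2.0 K, ΔS = +0.14 psu (deep − shallow).
Δρ/ρ₀ = −αΔT + βΔS = 4.80 × 10⁻⁴ + 1.036 × 10⁻⁴ = 5.836 × 10⁻⁴, so Δρ ≈ 0.5988 kg m⁻³.
N² = (g/ρ₀)·Δρ/Δz = g·(Δρ/ρ₀)/Δz = 9.81 × 5.836 × 10⁻⁴ / 32 = 1.7891 × 10⁻⁴ s⁻².
N = √(1.7891 × 10⁻⁴) = 0.013376 rad s⁻¹ → T = 2π/N = 469.74 s = 7.8290 min ≈ 7.83 min.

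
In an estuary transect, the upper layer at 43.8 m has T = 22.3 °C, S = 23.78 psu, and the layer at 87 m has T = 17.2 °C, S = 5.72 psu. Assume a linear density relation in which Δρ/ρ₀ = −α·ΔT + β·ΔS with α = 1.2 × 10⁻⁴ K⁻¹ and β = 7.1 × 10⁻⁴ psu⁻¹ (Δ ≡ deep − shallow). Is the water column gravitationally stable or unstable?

unstable

ΔT = 17.2 − 22.3 = -5.1 K and ΔS = 5.72 − 23.78 = -18.06 psu (deep − shallow).
−αΔT = 6.12 × 10⁻⁴; βΔS = -0.0128226; sum Δρ/ρ₀ = -0.0122106.
Δρ/ρ₀ < 0, so Δρ < 0: deeper water is lighter → statically unstable; the column would overturn.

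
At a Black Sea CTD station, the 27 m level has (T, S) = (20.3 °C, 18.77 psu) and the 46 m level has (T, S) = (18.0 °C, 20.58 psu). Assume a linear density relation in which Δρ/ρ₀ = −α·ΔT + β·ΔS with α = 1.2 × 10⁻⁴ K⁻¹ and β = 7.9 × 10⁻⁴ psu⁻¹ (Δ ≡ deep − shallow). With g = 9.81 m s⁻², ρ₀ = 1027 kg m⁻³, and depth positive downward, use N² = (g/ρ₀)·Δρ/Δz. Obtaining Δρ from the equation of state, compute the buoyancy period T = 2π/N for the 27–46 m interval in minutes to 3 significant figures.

ΔT = -2.3 K, ΔS = +1.81 psu (deep − shallow).
Δρ/ρ₀ = −αΔT + βΔS = 2.76 × 10⁻⁴ + 1.4299 × 10⁻³ = 1.7059 × 10⁻³, so Δρ ≈ 1.752 kg m⁻³.
N² = (g/ρ₀)·Δρ/Δz = g·(Δρ/ρ₀)/Δz = 9.81 × 1.7059 × 10⁻³ / 19 = 8.8078 × 10⁻⁴ s⁻².
N = √(8.8078 × 10⁻⁴) = 0.029678 rad s⁻¹ → T = 2π/N = 211.71 s = 3.5285 min ≈ 3.53 min.

3.53 min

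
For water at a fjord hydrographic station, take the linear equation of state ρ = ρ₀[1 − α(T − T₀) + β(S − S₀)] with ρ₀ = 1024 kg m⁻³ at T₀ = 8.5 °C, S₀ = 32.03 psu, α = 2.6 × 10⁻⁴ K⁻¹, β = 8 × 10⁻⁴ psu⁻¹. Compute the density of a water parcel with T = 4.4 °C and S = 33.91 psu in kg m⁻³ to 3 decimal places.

1026.632 kg m⁻³

T − T₀ = -4.1 K, S − S₀ = +1.88 psu.
Bracket = 1 − α·(-4.1) + β·(+1.88) = 1 + (2.57 × 10⁻³) = 1.0025700.
ρ = 1024 × 1.0025700 = 1026.632 kg m⁻³.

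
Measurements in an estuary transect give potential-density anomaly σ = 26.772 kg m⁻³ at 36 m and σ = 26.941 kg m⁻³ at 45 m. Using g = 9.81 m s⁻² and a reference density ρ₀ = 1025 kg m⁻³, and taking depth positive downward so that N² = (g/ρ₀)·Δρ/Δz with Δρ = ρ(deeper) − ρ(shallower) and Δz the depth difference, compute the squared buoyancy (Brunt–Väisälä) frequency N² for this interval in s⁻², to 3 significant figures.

1.80 × 10⁻⁴ s⁻²

Δρ = 1026.941 − 1026.772 = 0.169 kg m⁻³ over Δz = 45 − 36 = 9 m.
N² = (9.81/1025) × (0.169/9) = 1.7972 × 10⁻⁴ s⁻² ≈ 1.80 × 10⁻⁴ s⁻².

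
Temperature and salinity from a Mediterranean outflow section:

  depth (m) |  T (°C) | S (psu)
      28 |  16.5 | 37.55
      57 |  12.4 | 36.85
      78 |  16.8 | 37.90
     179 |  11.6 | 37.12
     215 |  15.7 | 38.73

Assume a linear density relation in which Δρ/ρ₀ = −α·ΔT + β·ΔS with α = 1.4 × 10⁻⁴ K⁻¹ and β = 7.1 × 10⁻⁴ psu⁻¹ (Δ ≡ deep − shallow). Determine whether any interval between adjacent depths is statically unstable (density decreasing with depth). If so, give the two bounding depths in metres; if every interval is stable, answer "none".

Evaluate Δρ/ρ₀ = −αΔT + βΔS across each adjacent pair:
  28–57 m: −αΔT+βΔS = −(1.4 × 10⁻⁴)(-4.1)+(7.1 × 10⁻⁴)(-0.70) = 7.7 × 10⁻⁵ → stable
  57–78 m: −αΔT+βΔS = −(1.4 × 10⁻⁴)(+4.4)+(7.1 × 10⁻⁴)(+1.05) = 1.3 × 10⁻⁴ → stable
  78–179 m: −αΔT+βΔS = −(1.4 × 10⁻⁴)(-5.2)+(7.1 × 10⁻⁴)(-0.78) = 1.7 × 10⁻⁴ → stable
  179–215 m: −αΔT+βΔS = −(1.4 × 10⁻⁴)(+4.1)+(7.1 × 10⁻⁴)(+1.61) = 5.7 × 10⁻⁴ → stable
Every interval has Δρ > 0: the column is stably stratified throughout.

none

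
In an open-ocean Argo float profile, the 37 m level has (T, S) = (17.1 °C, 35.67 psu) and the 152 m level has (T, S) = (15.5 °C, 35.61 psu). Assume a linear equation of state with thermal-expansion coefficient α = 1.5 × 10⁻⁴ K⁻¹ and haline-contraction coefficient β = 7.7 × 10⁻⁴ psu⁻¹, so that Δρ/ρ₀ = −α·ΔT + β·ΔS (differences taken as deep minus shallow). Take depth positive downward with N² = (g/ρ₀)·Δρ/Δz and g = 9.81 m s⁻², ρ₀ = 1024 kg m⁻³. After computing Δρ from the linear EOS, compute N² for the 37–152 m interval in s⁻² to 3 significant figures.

1.65 × 10⁻⁵ s⁻²

ΔT = -1.6 K, ΔS = -0.06 psu (deep − shallow).
Δρ/ρ₀ = −αΔT + βΔS = 2.40 × 10⁻⁴ − 4.62 × 10⁻⁵ = 1.938 × 10⁻⁴, so Δρ ≈ 0.1985 kg m⁻³.
N² = (g/ρ₀)·Δρ/Δz = g·(Δρ/ρ₀)/Δz = 9.81 × 1.938 × 10⁻⁴ / 115 = 1.6532 × 10⁻⁵ s⁻² ≈ 1.65 × 10⁻⁵ s⁻².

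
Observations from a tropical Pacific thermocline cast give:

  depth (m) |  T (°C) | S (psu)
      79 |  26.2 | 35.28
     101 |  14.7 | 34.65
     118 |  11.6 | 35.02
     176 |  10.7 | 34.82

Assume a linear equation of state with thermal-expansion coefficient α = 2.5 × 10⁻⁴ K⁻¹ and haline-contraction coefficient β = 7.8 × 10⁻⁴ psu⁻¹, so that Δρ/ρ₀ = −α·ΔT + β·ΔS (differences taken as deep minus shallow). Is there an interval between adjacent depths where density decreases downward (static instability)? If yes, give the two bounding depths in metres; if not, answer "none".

none

Evaluate Δρ/ρ₀ = −αΔT + βΔS across each adjacent pair:
  79–101 m: −αΔT+βΔS = −(2.5 × 10⁻⁴)(-11.5)+(7.8 × 10⁻⁴)(-0.63) = 2.4 × 10⁻³ → stable
  101–118 m: −αΔT+βΔS = −(2.5 × 10⁻⁴)(-3.1)+(7.8 × 10⁻⁴)(+0.37) = 1.1 × 10⁻³ → stable
  118–176 m: −αΔT+βΔS = −(2.5 × 10⁻⁴)(-0.9)+(7.8 × 10⁻⁴)(-0.20) = 6.9 × 10⁻⁵ → stable
Every interval has Δρ > 0: the column is stably stratified throughout.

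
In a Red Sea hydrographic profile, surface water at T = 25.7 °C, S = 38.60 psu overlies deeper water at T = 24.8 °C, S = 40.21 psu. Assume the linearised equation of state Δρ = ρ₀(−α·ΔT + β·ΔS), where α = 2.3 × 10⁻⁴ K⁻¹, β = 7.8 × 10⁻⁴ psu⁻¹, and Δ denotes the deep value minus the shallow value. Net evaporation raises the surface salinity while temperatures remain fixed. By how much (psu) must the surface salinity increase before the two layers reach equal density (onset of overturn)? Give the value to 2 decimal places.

Neutral buoyancy requires −α(T_deep − T_surf) + β(S_deep − S_surf′) = 0.
S_surf′ = S_deep − (α/β)·ΔT = 40.21 − (2.3 × 10⁻⁴/7.8 × 10⁻⁴)·(-0.9) = 40.4754 psu.
Increase required: 40.4754 − 38.60 = 1.8754 psu.

1.88 psu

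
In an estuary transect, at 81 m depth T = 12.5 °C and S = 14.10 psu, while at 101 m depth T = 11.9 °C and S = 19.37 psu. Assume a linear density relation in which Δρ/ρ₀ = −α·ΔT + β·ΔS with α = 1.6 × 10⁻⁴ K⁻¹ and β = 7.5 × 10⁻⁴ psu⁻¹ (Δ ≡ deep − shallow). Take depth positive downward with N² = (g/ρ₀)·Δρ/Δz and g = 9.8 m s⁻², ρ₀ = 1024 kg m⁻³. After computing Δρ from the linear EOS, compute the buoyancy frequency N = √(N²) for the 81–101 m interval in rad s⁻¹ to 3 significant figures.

0.0445 rad s⁻¹

ΔT = -0.6 K, ΔS = +5.27 psu (deep − shallow).
Δρ/ρ₀ = −αΔT + βΔS = 9.60 × 10⁻⁵ + 3.9525 × 10⁻³ = 4.0485 × 10⁻³, so Δρ ≈ 4.146 kg m⁻³.
N² = (g/ρ₀)·Δρ/Δz = g·(Δρ/ρ₀)/Δz = 9.8 × 4.0485 × 10⁻³ / 20 = 1.9838 × 10⁻³ s⁻².
N = √(1.9838 × 10⁻³) = 0.044540 rad s⁻¹ ≈ 0.0445 rad s⁻¹.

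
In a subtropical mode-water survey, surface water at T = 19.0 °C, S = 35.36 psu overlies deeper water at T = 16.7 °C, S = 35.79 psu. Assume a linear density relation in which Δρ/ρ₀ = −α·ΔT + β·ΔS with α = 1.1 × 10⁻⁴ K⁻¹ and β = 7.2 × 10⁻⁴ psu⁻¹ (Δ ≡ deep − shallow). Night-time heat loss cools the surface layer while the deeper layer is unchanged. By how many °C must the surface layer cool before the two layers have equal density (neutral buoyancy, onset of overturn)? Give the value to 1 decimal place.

5.1 °C

Neutral buoyancy requires Δρ = 0, i.e. −α(T_deep − T_surf′) + β(S_deep − S_surf) = 0.
T_surf′ = T_deep − (β/α)·ΔS = 16.7 − (7.2 × 10⁻⁴/1.1 × 10⁻⁴)·(+0.43) = 13.885 °C.
Cooling required: 19.0 − (13.885) = 5.115 °C.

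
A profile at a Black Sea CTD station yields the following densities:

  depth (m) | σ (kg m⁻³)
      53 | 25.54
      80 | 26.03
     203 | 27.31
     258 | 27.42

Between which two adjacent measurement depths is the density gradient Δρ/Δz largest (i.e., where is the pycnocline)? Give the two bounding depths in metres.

53–80 m

Compute the density gradient over each adjacent pair:
  53–80 m: Δρ/Δz = 0.49/27 = 0.018 kg m⁻⁴
  80–203 m: Δρ/Δz = 1.28/123 = 0.010 kg m⁻⁴
  203–258 m: Δρ/Δz = 0.11/55 = 2.0 × 10⁻³ kg m⁻⁴
The largest gradient is in the 53–80 m interval — the pycnocline.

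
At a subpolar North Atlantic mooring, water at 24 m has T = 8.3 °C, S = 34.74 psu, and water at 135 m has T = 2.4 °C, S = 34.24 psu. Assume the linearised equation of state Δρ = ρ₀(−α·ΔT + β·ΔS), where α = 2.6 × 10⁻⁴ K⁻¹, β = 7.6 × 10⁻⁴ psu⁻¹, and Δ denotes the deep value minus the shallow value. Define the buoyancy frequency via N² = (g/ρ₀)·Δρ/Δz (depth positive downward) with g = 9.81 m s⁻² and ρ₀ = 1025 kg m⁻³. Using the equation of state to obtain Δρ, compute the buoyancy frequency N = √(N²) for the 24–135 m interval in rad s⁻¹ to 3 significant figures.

0.0101 rad s⁻¹

ΔT = -5.9 K, ΔS = -0.50 psu (deep − shallow).
Δρ/ρ₀ = −αΔT + βΔS = 1.534 × 10⁻³ − 3.80 × 10⁻⁴ = 1.154 × 10⁻³, so Δρ ≈ 1.183 kg m⁻³.
N² = (g/ρ₀)·Δρ/Δz = g·(Δρ/ρ₀)/Δz = 9.81 × 1.154 × 10⁻³ / 111 = 1.0199 × 10⁻⁴ s⁻².
N = √(1.0199 × 10⁻⁴) = 0.010099 rad s⁻¹ ≈ 0.0101 rad s⁻¹.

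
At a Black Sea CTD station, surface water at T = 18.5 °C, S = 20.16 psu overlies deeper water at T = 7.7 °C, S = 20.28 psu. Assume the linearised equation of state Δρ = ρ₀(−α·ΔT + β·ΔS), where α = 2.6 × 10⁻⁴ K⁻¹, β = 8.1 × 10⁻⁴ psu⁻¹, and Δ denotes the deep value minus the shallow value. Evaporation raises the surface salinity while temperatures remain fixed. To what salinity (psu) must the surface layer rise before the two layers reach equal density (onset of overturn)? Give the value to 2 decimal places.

23.75 psu

Neutral buoyancy requires −α(T_deep − T_surf) + β(S_deep − S_surf′) = 0.
S_surf′ = S_deep − (α/β)·ΔT = 20.28 − (2.6 × 10⁻⁴/8.1 × 10⁻⁴)·(-10.8) = 23.7467 psu.
Increase required: 23.7467 − 20.16 = 3.5867 psu.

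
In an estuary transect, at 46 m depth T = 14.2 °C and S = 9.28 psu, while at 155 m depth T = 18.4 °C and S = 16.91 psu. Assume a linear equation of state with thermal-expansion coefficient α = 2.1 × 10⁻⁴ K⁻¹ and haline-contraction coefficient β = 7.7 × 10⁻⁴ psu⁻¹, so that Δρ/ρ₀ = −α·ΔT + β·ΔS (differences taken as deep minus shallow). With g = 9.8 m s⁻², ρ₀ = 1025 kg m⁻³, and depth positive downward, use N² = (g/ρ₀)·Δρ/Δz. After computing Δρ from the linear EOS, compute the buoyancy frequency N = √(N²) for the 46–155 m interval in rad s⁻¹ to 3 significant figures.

ΔT = +4.2 K, ΔS = +7.63 psu (deep − shallow).
Δρ/ρ₀ = −αΔT + βΔS = -8.82 × 10⁻⁴ + 5.8751 × 10⁻³ = 4.9931 × 10⁻³, so Δρ ≈ 5.118 kg m⁻³.
N² = (g/ρ₀)·Δρ/Δz = g·(Δρ/ρ₀)/Δz = 9.8 × 4.9931 × 10⁻³ / 109 = 4.4892 × 10⁻⁴ s⁻².
N = √(4.4892 × 10⁻⁴) = 0.021188 rad s⁻¹ ≈ 0.0212 rad s⁻¹.

0.0212 rad s⁻¹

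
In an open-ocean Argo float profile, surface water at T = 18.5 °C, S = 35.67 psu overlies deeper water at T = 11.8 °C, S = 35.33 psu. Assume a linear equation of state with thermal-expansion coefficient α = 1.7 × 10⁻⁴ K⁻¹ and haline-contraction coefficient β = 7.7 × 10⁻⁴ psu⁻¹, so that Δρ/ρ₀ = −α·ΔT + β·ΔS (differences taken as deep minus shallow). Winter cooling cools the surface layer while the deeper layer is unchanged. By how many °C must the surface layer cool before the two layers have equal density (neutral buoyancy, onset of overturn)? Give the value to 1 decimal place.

5.2 °C

Neutral buoyancy requires Δρ = 0, i.e. −α(T_deep − T_surf′) + β(S_deep − S_surf) = 0.
T_surf′ = T_deep − (β/α)·ΔS = 11.8 − (7.7 × 10⁻⁴/1.7 × 10⁻⁴)·(-0.34) = 13.340 °C.
Cooling required: 18.5 − (13.340) = 5.160 °C.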